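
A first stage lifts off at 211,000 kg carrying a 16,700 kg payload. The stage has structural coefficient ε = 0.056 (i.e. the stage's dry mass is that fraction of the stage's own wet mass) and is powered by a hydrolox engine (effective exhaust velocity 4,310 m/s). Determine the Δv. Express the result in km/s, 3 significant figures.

Stage wet mass = m₀ − payload = 211,000 − 16,700 = 194,300 kg.
Stage dry mass = ε × stage wet mass = 0.056 × 194,300 = 10,880.8 kg.
Burnout mass m_f = stage dry + payload = 10,880.8 + 16,700 = 27,580.8 kg.
Δv = v_e · ln(211,000/27,580.8) = 4310.0 × ln(7.65) = 4310.0 × 2.0347 ≈ 8770 m/s.

Δv ≈ 8.77 km/s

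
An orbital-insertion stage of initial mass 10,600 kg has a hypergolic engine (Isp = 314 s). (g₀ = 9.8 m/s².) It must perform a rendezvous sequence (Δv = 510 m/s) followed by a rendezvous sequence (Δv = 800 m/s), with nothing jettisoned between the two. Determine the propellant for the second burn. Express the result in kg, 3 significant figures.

propellant for the second burn ≈ 2060 kg

v_e = Isp · g₀ = 314 × 9.8 = 3077.2 m/s.
After the first burn: m = 10600 × exp(−510/3077.2) = 10600 × 0.84727 = 8,981.06 kg.
After the second burn: m = 8,981.06 × exp(−800/3077.2) = 8,981.06 × 0.77107 = 6,925.03 kg.
Second-burn propellant = 8,981.06 − 6,925.03 = 2,056.03 kg.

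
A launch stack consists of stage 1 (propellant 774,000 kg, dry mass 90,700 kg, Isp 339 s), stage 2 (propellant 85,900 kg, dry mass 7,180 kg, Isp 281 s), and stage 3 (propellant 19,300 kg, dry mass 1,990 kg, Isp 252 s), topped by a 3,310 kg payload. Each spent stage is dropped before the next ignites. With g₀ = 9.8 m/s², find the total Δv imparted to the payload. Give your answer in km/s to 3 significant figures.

Ignition mass of stage 1 = 774,000+90,700 + 85,900+7,180 + 19,300+1,990 + 3,310 = 982,380 kg.
Stage 1: m₀ = 982,380 kg, m_f = 982,380 − 774,000 = 208,380 kg; Δv = 339×9.8×ln(4.714) = 3322.2×1.5506 ≈ 5151 m/s.
Stage 2: m₀ = 117,680 kg, m_f = 117,680 − 85,900 = 31,780 kg; Δv = 281×9.8×ln(3.703) = 2753.8×1.3091 ≈ 3605 m/s.
Stage 3: m₀ = 24,600 kg, m_f = 24,600 − 19,300 = 5,300 kg; Δv = 252×9.8×ln(4.642) = 2469.6×1.5350 ≈ 3791 m/s.
Total Δv = 5151 + 3605 + 3791 = 12547 m/s.

Δv ≈ 12.5 km/s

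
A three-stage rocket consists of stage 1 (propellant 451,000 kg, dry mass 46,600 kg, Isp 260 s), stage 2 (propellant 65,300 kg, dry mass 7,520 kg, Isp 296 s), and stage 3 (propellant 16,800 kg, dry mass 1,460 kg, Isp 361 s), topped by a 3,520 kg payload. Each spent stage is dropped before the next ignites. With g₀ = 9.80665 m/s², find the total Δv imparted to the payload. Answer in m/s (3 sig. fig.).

Ignition mass of stage 1 = 451,000+46,600 + 65,300+7,520 + 16,800+1,460 + 3,520 = 592,200 kg.
Stage 1: m₀ = 592,200 kg, m_f = 592,200 − 451,000 = 141,200 kg; Δv = 260×9.80665×ln(4.194) = 2549.7×1.4337 ≈ 3655 m/s.
Stage 2: m₀ = 94,600 kg, m_f = 94,600 − 65,300 = 29,300 kg; Δv = 296×9.80665×ln(3.229) = 2902.8×1.1721 ≈ 3402 m/s.
Stage 3: m₀ = 21,780 kg, m_f = 21,780 − 16,800 = 4,980 kg; Δv = 361×9.80665×ln(4.373) = 3540.2×1.4756 ≈ 5224 m/s.
Total Δv = 3655 + 3402 + 5224 = 12281 m/s.

Δv ≈ 12300 m/s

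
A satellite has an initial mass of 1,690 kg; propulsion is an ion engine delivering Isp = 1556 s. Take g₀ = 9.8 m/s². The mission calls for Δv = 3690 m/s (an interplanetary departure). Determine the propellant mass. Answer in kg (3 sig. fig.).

propellant mass ≈ 363 kg

v_e = Isp · g₀ = 1556 × 9.8 = 15248.8 m/s.
By the Tsiolkovsky rocket equation, m₀/m_f = exp(Δv / v_e) = exp(3690 / 15248.8) = exp(0.2420) = 1.2738.
m_f = 1,690 / 1.2738 = 1,326.74 kg, so propellant = m₀ − m_f = 1,690 − 1,326.74 = 363.26 kg.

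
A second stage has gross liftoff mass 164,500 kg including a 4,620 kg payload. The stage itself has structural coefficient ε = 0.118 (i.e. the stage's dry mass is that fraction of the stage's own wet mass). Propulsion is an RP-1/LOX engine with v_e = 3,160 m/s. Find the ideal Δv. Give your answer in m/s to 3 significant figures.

Δv ≈ 6150 m/s

Stage wet mass = m₀ − payload = 164,500 − 4,620 = 159,880 kg.
Stage dry mass = ε × stage wet mass = 0.118 × 159,880 = 18,865.8 kg.
Burnout mass m_f = stage dry + payload = 18,865.8 + 4,620 = 23,485.8 kg.
Using Δv = v_e ln(m₀/m_f): Δv = v_e · ln(164,500/23,485.8) = 3160.0 × ln(7.004) = 3160.0 × 1.9465 ≈ 6151 m/s.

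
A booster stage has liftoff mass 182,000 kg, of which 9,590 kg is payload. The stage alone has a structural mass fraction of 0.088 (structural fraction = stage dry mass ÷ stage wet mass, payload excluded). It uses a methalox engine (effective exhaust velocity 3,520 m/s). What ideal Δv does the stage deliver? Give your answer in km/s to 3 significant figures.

Δv ≈ 7.02 km/s

Stage wet mass = m₀ − payload = 182,000 − 9,590 = 172,410 kg.
Stage dry mass = ε × stage wet mass = 0.088 × 172,410 = 15,172.1 kg.
Burnout mass m_f = stage dry + payload = 15,172.1 + 9,590 = 24,762.1 kg.
Δv = v_e · ln(182,000/24,762.1) = 3520.0 × ln(7.35) = 3520.0 × 1.9947 ≈ 7021 m/s.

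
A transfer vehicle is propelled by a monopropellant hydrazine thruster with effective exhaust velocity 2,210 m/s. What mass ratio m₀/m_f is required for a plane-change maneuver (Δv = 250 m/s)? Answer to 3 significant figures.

Rocket equation: m₀/m_f = exp(Δv / v_e) = exp(250 / 2210.0) = exp(0.1131) = 1.1198.

mass ratio ≈ 1.12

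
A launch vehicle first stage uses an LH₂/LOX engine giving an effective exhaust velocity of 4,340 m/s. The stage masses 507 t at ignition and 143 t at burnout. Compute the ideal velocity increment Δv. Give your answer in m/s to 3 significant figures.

From the ideal rocket equation, Δv = v_e · ln(m₀/m_f) = 4340.0 × ln(3.545) = 4340.0 × 1.2657 ≈ 5493.0 m/s.

Δv ≈ 5490 m/s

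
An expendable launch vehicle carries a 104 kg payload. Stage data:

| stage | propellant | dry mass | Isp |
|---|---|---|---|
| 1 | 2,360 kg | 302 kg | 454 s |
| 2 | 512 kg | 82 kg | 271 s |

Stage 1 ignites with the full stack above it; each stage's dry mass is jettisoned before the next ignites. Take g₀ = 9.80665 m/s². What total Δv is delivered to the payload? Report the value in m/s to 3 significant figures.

Ignition mass of stage 1 = 2,360+302 + 512+82 + 104 = 3,360 kg.
Stage 1: m₀ = 3,360 kg, m_f = 3,360 − 2,360 = 1,000 kg; Δv = 454×9.80665×ln(3.36) = 4452.2×1.2119 ≈ 5396 m/s.
Stage 2: m₀ = 698 kg, m_f = 698 − 512 = 186 kg; Δv = 271×9.80665×ln(3.753) = 2657.6×1.3225 ≈ 3515 m/s.
Total Δv = 5396 + 3515 = 8911 m/s.

Δv ≈ 8910 m/s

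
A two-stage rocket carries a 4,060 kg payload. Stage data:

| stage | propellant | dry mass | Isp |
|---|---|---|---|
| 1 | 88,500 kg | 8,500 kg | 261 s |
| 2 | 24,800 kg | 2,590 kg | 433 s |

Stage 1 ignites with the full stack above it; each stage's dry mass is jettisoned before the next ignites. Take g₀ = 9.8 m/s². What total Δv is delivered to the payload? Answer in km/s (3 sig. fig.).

Δv ≈ 9.58 km/s

Ignition mass of stage 1 = 88,500+8,500 + 24,800+2,590 + 4,060 = 128,450 kg.
Stage 1: m₀ = 128,450 kg, m_f = 128,450 − 88,500 = 39,950 kg; Δv = 261×9.8×ln(3.215) = 2557.8×1.1679 ≈ 2987 m/s.
Stage 2: m₀ = 31,450 kg, m_f = 31,450 − 24,800 = 6,650 kg; Δv = 433×9.8×ln(4.729) = 4243.4×1.5538 ≈ 6593 m/s.
Total Δv = 2987 + 6593 = 9580 m/s.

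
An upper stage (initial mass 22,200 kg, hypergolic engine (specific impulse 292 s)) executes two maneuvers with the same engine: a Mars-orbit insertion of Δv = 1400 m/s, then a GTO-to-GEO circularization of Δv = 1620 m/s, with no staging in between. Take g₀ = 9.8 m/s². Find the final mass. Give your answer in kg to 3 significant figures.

v_e = Isp · g₀ = 292 × 9.8 = 2861.6 m/s.
After the first burn: m = 22200 × exp(−1400/2861.6) = 22200 × 0.61309 = 13,610.6 kg.
After the second burn: m = 13,610.6 × exp(−1620/2861.6) = 13,610.6 × 0.56773 = 7,727.15 kg.

final mass ≈ 7730 kg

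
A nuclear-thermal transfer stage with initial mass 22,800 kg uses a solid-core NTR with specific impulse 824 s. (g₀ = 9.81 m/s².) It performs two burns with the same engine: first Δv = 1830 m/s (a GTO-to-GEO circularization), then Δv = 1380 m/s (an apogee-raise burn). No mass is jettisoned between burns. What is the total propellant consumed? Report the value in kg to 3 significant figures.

total propellant consumed ≈ 7470 kg

v_e = Isp · g₀ = 824 × 9.81 = 8083.4 m/s.
After the first burn: m = 22800 × exp(−1830/8083.4) = 22800 × 0.79741 = 18,180.9 kg.
After the second burn: m = 18,180.9 × exp(−1380/8083.4) = 18,180.9 × 0.84306 = 15,327.6 kg.
Total propellant = m₀ − m_final = 22800 − 15,327.6 = 7,472.4 kg.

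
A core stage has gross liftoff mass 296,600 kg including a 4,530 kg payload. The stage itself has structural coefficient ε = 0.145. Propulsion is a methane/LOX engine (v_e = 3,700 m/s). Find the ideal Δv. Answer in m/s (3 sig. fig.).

Stage wet mass = m₀ − payload = 296,600 − 4,530 = 292,070 kg.
Stage dry mass = ε × stage wet mass = 0.145 × 292,070 = 42,350.2 kg.
Burnout mass m_f = stage dry + payload = 42,350.2 + 4,530 = 46,880.2 kg.
Rocket equation: Δv = v_e · ln(296,600/46,880.2) = 3700.0 × ln(6.327) = 3700.0 × 1.8448 ≈ 6826 m/s.

Δv ≈ 6830 m/s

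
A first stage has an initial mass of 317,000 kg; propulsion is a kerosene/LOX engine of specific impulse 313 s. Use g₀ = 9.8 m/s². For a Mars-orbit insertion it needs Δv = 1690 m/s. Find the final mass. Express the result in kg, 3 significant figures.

final mass ≈ 183000 kg

v_e = Isp · g₀ = 313 × 9.8 = 3067.4 m/s.
From the ideal rocket equation, m₀/m_f = exp(Δv / v_e) = exp(1690 / 3067.4) = exp(0.5510) = 1.7349.
m_f = m₀ / 1.7349 = 317,000 / 1.7349 = 182,719 kg.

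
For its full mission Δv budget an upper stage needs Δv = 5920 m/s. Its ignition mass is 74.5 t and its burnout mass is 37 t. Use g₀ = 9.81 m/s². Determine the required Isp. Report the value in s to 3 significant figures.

ln(m₀/m_f) = ln(74500/37000) = ln(2.014) = 0.6999.
By the Tsiolkovsky rocket equation, v_e = Δv / ln(m₀/m_f) = 5920 / 0.6999 = 8458.6 m/s.
Isp = v_e / g₀ = 8458.6 / 9.81 = 862.2 s.

Isp ≈ 862 s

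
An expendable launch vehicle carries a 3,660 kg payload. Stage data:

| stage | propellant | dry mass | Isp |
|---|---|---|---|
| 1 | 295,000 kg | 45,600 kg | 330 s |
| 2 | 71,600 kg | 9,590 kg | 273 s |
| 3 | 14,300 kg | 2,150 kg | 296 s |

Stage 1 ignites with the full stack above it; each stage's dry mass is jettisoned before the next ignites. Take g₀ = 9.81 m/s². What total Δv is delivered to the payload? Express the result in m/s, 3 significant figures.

Δv ≈ 10500 m/s

Ignition mass of stage 1 = 295,000+45,600 + 71,600+9,590 + 14,300+2,150 + 3,660 = 441,900 kg.
Stage 1: m₀ = 441,900 kg, m_f = 441,900 − 295,000 = 146,900 kg; Δv = 330×9.81×ln(3.008) = 3237.3×1.1013 ≈ 3565 m/s.
Stage 2: m₀ = 101,300 kg, m_f = 101,300 − 71,600 = 29,700 kg; Δv = 273×9.81×ln(3.411) = 2678.1×1.2269 ≈ 3286 m/s.
Stage 3: m₀ = 20,110 kg, m_f = 20,110 − 14,300 = 5,810 kg; Δv = 296×9.81×ln(3.461) = 2903.8×1.2416 ≈ 3605 m/s.
Total Δv = 3565 + 3286 + 3605 = 10456 m/s.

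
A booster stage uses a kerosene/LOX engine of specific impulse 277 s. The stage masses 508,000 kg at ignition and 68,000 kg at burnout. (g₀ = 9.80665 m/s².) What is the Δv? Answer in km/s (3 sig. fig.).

v_e = Isp · g₀ = 277 × 9.80665 = 2716.4 m/s.
By the Tsiolkovsky rocket equation, Δv = v_e · ln(m₀/m_f) = 2716.4 × ln(7.471) = 2716.4 × 2.0110 ≈ 5462.7 m/s.

Δv ≈ 5.46 km/s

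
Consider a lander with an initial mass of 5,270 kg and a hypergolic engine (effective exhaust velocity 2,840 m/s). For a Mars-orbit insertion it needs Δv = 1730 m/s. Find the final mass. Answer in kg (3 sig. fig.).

By the Tsiolkovsky rocket equation, m₀/m_f = exp(Δv / v_e) = exp(1730 / 2840.0) = exp(0.6092) = 1.8389.
m_f = m₀ / 1.8389 = 5,270 / 1.8389 = 2,865.84 kg.

final mass ≈ 2870 kg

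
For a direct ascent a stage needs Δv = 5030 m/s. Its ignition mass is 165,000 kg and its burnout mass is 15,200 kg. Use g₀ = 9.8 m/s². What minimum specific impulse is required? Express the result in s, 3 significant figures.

Isp ≈ 215 s

ln(m₀/m_f) = ln(165000/15200) = ln(10.86) = 2.3847.
Rocket equation: v_e = Δv / ln(m₀/m_f) = 5030 / 2.3847 = 2109.3 m/s.
Isp = v_e / g₀ = 2109.3 / 9.8 = 215.2 s.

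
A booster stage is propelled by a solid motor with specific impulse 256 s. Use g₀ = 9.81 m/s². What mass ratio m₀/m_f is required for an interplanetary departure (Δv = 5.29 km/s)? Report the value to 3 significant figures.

v_e = Isp · g₀ = 256 × 9.81 = 2511.4 m/s.
m₀/m_f = exp(Δv / v_e) = exp(5290 / 2511.4) = exp(2.1064) = 8.2188.

mass ratio ≈ 8.22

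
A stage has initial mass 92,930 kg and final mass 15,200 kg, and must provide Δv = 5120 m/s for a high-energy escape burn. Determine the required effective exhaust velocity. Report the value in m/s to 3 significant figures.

v_e ≈ 2830 m/s

ln(m₀/m_f) = ln(92930/15200) = ln(6.114) = 1.8106.
v_e = Δv / ln(m₀/m_f) = 5120 / 1.8106 = 2827.9 m/s.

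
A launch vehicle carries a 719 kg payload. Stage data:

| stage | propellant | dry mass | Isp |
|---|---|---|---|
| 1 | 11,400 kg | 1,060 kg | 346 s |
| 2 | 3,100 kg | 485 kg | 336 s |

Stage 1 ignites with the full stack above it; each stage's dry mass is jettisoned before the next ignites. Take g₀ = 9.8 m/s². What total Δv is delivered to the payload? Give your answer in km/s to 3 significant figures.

Ignition mass of stage 1 = 11,400+1,060 + 3,100+485 + 719 = 16,764 kg.
Stage 1: m₀ = 16,764 kg, m_f = 16,764 − 11,400 = 5,364 kg; Δv = 346×9.8×ln(3.125) = 3390.8×1.1395 ≈ 3864 m/s.
Stage 2: m₀ = 4,304 kg, m_f = 4,304 − 3,100 = 1,204 kg; Δv = 336×9.8×ln(3.575) = 3292.8×1.2739 ≈ 4195 m/s.
Total Δv = 3864 + 4195 = 8059 m/s.

Δv ≈ 8.06 km/s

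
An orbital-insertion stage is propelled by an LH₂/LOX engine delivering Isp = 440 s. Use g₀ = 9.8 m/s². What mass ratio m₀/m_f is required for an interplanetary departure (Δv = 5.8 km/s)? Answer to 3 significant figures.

mass ratio ≈ 3.84

v_e = Isp · g₀ = 440 × 9.8 = 4312.0 m/s.
m₀/m_f = exp(Δv / v_e) = exp(5800 / 4312.0) = exp(1.3451) = 3.8385.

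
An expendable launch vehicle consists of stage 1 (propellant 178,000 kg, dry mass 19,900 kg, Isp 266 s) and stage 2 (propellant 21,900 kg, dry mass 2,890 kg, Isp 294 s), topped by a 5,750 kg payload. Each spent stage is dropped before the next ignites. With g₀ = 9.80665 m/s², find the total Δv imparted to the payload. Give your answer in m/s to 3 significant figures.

Δv ≈ 7580 m/s

Ignition mass of stage 1 = 178,000+19,900 + 21,900+2,890 + 5,750 = 228,440 kg.
Stage 1: m₀ = 228,440 kg, m_f = 228,440 − 178,000 = 50,440 kg; Δv = 266×9.80665×ln(4.529) = 2608.6×1.5105 ≈ 3940 m/s.
Stage 2: m₀ = 30,540 kg, m_f = 30,540 − 21,900 = 8,640 kg; Δv = 294×9.80665×ln(3.535) = 2883.2×1.2626 ≈ 3640 m/s.
Total Δv = 3940 + 3640 = 7580 m/s.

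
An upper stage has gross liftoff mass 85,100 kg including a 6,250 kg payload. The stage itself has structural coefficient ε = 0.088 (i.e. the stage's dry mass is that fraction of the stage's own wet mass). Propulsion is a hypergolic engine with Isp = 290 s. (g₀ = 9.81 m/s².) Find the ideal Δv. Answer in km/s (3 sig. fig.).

Stage wet mass = m₀ − payload = 85,100 − 6,250 = 78,850 kg.
Stage dry mass = ε × stage wet mass = 0.088 × 78,850 = 6,938.8 kg.
Burnout mass m_f = stage dry + payload = 6,938.8 + 6,250 = 13,188.8 kg.
v_e = Isp · g₀ = 290 × 9.81 = 2844.9 m/s.
Δv = v_e · ln(85,100/13,188.8) = 2844.9 × ln(6.452) = 2844.9 × 1.8645 ≈ 5304 m/s.

Δv ≈ 5.30 km/s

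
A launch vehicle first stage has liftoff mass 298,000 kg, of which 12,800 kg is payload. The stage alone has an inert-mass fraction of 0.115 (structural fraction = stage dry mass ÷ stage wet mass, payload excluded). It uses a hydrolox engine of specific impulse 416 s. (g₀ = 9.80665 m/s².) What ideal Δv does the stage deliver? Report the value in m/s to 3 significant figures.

Stage wet mass = m₀ − payload = 298,000 − 12,800 = 285,200 kg.
Stage dry mass = ε × stage wet mass = 0.115 × 285,200 = 32,798 kg.
Burnout mass m_f = stage dry + payload = 32,798 + 12,800 = 45,598 kg.
v_e = Isp · g₀ = 416 × 9.80665 = 4079.6 m/s.
Δv = v_e · ln(298,000/45,598) = 4079.6 × ln(6.535) = 4079.6 × 1.8772 ≈ 7658 m/s.

Δv ≈ 7660 m/s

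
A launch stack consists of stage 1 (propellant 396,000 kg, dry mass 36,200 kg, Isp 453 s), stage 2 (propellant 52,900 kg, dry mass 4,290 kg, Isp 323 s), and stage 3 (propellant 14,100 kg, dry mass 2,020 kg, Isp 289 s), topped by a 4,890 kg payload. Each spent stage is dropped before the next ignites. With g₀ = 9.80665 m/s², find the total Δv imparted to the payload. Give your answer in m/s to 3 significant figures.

Δv ≈ 13400 m/s

Ignition mass of stage 1 = 396,000+36,200 + 52,900+4,290 + 14,100+2,020 + 4,890 = 510,400 kg.
Stage 1: m₀ = 510,400 kg, m_f = 510,400 − 396,000 = 114,400 kg; Δv = 453×9.80665×ln(4.462) = 4442.4×1.4955 ≈ 6644 m/s.
Stage 2: m₀ = 78,200 kg, m_f = 78,200 − 52,900 = 25,300 kg; Δv = 323×9.80665×ln(3.091) = 3167.5×1.1285 ≈ 3574 m/s.
Stage 3: m₀ = 21,010 kg, m_f = 21,010 − 14,100 = 6,910 kg; Δv = 289×9.80665×ln(3.041) = 2834.1×1.1120 ≈ 3152 m/s.
Total Δv = 6644 + 3574 + 3152 = 13370 m/s.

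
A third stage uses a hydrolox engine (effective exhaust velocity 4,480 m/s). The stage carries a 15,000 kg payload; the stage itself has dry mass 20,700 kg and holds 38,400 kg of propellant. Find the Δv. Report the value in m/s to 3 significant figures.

m₀ = payload + dry + propellant = 15,000 + 20,700 + 38,400 = 74,100 kg.
m_f = payload + dry = 15,000 + 20,700 = 35,700 kg.
From the ideal rocket equation, Δv = v_e · ln(m₀/m_f) = 4480.0 × ln(2.076) = 4480.0 × 0.7303 ≈ 3271.6 m/s.

Δv ≈ 3270 m/s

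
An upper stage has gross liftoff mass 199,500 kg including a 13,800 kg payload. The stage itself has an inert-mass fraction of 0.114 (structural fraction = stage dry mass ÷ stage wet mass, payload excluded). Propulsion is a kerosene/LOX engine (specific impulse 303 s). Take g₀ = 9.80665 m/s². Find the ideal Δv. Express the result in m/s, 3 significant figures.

Δv ≈ 5170 m/s

Stage wet mass = m₀ − payload = 199,500 − 13,800 = 185,700 kg.
Stage dry mass = ε × stage wet mass = 0.114 × 185,700 = 21,169.8 kg.
Burnout mass m_f = stage dry + payload = 21,169.8 + 13,800 = 34,969.8 kg.
v_e = Isp · g₀ = 303 × 9.80665 = 2971.4 m/s.
Δv = v_e · ln(199,500/34,969.8) = 2971.4 × ln(5.705) = 2971.4 × 1.7413 ≈ 5174 m/s.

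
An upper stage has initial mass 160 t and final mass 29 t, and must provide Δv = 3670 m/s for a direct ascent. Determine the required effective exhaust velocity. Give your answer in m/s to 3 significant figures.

v_e ≈ 2150 m/s

ln(m₀/m_f) = ln(160000/29000) = ln(5.517) = 1.7079.
v_e = Δv / ln(m₀/m_f) = 3670 / 1.7079 = 2148.9 m/s.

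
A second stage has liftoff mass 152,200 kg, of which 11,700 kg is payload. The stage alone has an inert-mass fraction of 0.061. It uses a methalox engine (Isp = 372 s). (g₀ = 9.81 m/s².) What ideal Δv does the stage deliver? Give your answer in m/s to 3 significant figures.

Δv ≈ 7360 m/s

Stage wet mass = m₀ − payload = 152,200 − 11,700 = 140,500 kg.
Stage dry mass = ε × stage wet mass = 0.061 × 140,500 = 8,570.5 kg.
Burnout mass m_f = stage dry + payload = 8,570.5 + 11,700 = 20,270.5 kg.
v_e = Isp · g₀ = 372 × 9.81 = 3649.3 m/s.
Δv = v_e · ln(152,200/20,270.5) = 3649.3 × ln(7.508) = 3649.3 × 2.0160 ≈ 7357 m/s.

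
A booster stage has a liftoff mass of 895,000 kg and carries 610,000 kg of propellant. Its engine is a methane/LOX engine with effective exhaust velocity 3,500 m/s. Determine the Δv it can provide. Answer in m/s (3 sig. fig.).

m_f = m₀ − m_prop = 895,000 − 610,000 = 285,000 kg.
Δv = v_e · ln(m₀/m_f) = 3500.0 × ln(3.14) = 3500.0 × 1.1443 ≈ 4005.2 m/s.

Δv ≈ 4010 m/s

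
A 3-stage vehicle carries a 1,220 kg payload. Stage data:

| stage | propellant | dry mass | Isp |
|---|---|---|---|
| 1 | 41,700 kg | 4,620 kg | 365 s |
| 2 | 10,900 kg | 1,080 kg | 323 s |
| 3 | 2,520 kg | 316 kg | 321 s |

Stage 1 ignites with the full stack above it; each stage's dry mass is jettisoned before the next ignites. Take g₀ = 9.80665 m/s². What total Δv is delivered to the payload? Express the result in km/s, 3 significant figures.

Δv ≈ 10.6 km/s

Ignition mass of stage 1 = 41,700+4,620 + 10,900+1,080 + 2,520+316 + 1,220 = 62,356 kg.
Stage 1: m₀ = 62,356 kg, m_f = 62,356 − 41,700 = 20,656 kg; Δv = 365×9.80665×ln(3.019) = 3579.4×1.1049 ≈ 3955 m/s.
Stage 2: m₀ = 16,036 kg, m_f = 16,036 − 10,900 = 5,136 kg; Δv = 323×9.80665×ln(3.122) = 3167.5×1.1386 ≈ 3606 m/s.
Stage 3: m₀ = 4,056 kg, m_f = 4,056 − 2,520 = 1,536 kg; Δv = 321×9.80665×ln(2.641) = 3147.9×0.9710 ≈ 3057 m/s.
Total Δv = 3955 + 3606 + 3057 = 10618 m/s.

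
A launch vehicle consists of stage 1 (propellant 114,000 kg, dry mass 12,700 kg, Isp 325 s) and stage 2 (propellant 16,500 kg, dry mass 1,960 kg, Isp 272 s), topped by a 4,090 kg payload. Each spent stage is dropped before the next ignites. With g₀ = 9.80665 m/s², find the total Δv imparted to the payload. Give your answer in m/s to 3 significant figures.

Δv ≈ 8110 m/s

Ignition mass of stage 1 = 114,000+12,700 + 16,500+1,960 + 4,090 = 149,250 kg.
Stage 1: m₀ = 149,250 kg, m_f = 149,250 − 114,000 = 35,250 kg; Δv = 325×9.80665×ln(4.234) = 3187.2×1.4432 ≈ 4600 m/s.
Stage 2: m₀ = 22,550 kg, m_f = 22,550 − 16,500 = 6,050 kg; Δv = 272×9.80665×ln(3.727) = 2667.4×1.3157 ≈ 3509 m/s.
Total Δv = 4600 + 3509 = 8109 m/s.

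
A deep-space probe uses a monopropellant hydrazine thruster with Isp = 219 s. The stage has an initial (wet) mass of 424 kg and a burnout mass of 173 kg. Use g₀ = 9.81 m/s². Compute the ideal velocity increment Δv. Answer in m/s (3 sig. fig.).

Δv ≈ 1930 m/s

v_e = Isp · g₀ = 219 × 9.81 = 2148.4 m/s.
Rocket equation: Δv = v_e · ln(m₀/m_f) = 2148.4 × ln(2.451) = 2148.4 × 0.8964 ≈ 1925.9 m/s.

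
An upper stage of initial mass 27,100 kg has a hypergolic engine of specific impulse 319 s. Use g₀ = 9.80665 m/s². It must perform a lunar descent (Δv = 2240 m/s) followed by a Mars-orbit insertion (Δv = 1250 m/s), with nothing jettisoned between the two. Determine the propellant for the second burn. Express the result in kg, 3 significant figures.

propellant for the second burn ≈ 4360 kg

v_e = Isp · g₀ = 319 × 9.80665 = 3128.3 m/s.
After the first burn: m = 27100 × exp(−2240/3128.3) = 27100 × 0.48868 = 13,243.2 kg.
After the second burn: m = 13,243.2 × exp(−1250/3128.3) = 13,243.2 × 0.67060 = 8,880.89 kg.
Second-burn propellant = 13,243.2 − 8,880.89 = 4,362.31 kg.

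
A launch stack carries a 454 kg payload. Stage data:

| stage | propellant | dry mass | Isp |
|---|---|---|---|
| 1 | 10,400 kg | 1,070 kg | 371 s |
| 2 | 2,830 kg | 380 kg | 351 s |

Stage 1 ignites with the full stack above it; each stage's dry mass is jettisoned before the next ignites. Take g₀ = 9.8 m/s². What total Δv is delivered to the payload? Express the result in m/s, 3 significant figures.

Δv ≈ 9320 m/s

Ignition mass of stage 1 = 10,400+1,070 + 2,830+380 + 454 = 15,134 kg.
Stage 1: m₀ = 15,134 kg, m_f = 15,134 − 10,400 = 4,734 kg; Δv = 371×9.8×ln(3.197) = 3635.8×1.1622 ≈ 4225 m/s.
Stage 2: m₀ = 3,664 kg, m_f = 3,664 − 2,830 = 834 kg; Δv = 351×9.8×ln(4.393) = 3439.8×1.4801 ≈ 5091 m/s.
Total Δv = 4225 + 5091 = 9316 m/s.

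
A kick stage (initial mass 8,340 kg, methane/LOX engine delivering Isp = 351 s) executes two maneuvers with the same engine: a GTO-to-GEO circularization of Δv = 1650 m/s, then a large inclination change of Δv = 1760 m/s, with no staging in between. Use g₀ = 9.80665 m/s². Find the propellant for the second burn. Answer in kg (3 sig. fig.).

v_e = Isp · g₀ = 351 × 9.80665 = 3442.1 m/s.
After the first burn: m = 8340 × exp(−1650/3442.1) = 8340 × 0.61918 = 5,163.96 kg.
After the second burn: m = 5,163.96 × exp(−1760/3442.1) = 5,163.96 × 0.59971 = 3,096.88 kg.
Second-burn propellant = 5,163.96 − 3,096.88 = 2,067.08 kg.

propellant for the second burn ≈ 2070 kg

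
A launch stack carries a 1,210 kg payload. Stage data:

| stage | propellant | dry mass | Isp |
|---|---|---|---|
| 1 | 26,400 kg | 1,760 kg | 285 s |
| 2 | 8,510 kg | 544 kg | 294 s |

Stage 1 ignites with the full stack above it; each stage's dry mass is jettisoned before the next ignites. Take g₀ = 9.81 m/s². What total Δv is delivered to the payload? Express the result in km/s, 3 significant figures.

Ignition mass of stage 1 = 26,400+1,760 + 8,510+544 + 1,210 = 38,424 kg.
Stage 1: m₀ = 38,424 kg, m_f = 38,424 − 26,400 = 12,024 kg; Δv = 285×9.81×ln(3.196) = 2795.9×1.1618 ≈ 3248 m/s.
Stage 2: m₀ = 10,264 kg, m_f = 10,264 − 8,510 = 1,754 kg; Δv = 294×9.81×ln(5.852) = 2884.1×1.7667 ≈ 5096 m/s.
Total Δv = 3248 + 5096 = 8344 m/s.

Δv ≈ 8.34 km/s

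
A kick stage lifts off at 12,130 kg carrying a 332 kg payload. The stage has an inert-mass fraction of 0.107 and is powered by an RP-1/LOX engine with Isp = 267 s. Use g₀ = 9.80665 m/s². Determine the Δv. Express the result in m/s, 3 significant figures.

Stage wet mass = m₀ − payload = 12,130 − 332 = 11,798 kg.
Stage dry mass = ε × stage wet mass = 0.107 × 11,798 = 1,262.39 kg.
Burnout mass m_f = stage dry + payload = 1,262.39 + 332 = 1,594.39 kg.
v_e = Isp · g₀ = 267 × 9.80665 = 2618.4 m/s.
From the ideal rocket equation, Δv = v_e · ln(12,130/1,594.39) = 2618.4 × ln(7.608) = 2618.4 × 2.0292 ≈ 5313 m/s.

Δv ≈ 5310 m/s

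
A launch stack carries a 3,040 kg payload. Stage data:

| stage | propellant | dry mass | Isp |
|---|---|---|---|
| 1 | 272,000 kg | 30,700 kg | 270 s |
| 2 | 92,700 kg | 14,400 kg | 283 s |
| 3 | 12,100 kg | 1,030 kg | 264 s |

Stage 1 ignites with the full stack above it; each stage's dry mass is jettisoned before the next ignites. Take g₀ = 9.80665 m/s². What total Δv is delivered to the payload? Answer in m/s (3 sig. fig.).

Ignition mass of stage 1 = 272,000+30,700 + 92,700+14,400 + 12,100+1,030 + 3,040 = 425,970 kg.
Stage 1: m₀ = 425,970 kg, m_f = 425,970 − 272,000 = 153,970 kg; Δv = 270×9.80665×ln(2.767) = 2647.8×1.0176 ≈ 2694 m/s.
Stage 2: m₀ = 123,270 kg, m_f = 123,270 − 92,700 = 30,570 kg; Δv = 283×9.80665×ln(4.032) = 2775.3×1.3944 ≈ 3870 m/s.
Stage 3: m₀ = 16,170 kg, m_f = 16,170 − 12,100 = 4,070 kg; Δv = 264×9.80665×ln(3.973) = 2589.0×1.3795 ≈ 3572 m/s.
Total Δv = 2694 + 3870 + 3572 = 10136 m/s.

Δv ≈ 10100 m/s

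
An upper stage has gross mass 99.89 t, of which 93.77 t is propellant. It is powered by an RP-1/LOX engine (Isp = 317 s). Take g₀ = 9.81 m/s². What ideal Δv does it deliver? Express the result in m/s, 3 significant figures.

Δv ≈ 8680 m/s

v_e = Isp · g₀ = 317 × 9.81 = 3109.8 m/s.
m_f = m₀ − m_prop = 99.89 − 93.77 = 6.12 t.
Using Δv = v_e ln(m₀/m_f): Δv = v_e · ln(m₀/m_f) = 3109.8 × ln(16.32) = 3109.8 × 2.7925 ≈ 8684.1 m/s.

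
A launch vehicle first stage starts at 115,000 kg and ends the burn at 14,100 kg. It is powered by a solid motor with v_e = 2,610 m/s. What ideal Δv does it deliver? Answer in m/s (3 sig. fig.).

From the ideal rocket equation, Δv = v_e · ln(m₀/m_f) = 2610.0 × ln(8.156) = 2610.0 × 2.0988 ≈ 5477.8 m/s.

Δv ≈ 5480 m/s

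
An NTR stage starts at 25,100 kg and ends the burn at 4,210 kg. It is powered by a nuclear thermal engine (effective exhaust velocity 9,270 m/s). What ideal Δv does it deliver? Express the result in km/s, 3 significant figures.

Δv ≈ 16.6 km/s

From the ideal rocket equation, Δv = v_e · ln(m₀/m_f) = 9270.0 × ln(5.962) = 9270.0 × 1.7854 ≈ 16550.7 m/s.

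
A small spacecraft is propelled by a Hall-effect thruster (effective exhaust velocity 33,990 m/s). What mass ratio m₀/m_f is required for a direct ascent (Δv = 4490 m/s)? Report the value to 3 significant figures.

By the Tsiolkovsky rocket equation, m₀/m_f = exp(Δv / v_e) = exp(4490 / 33990.0) = exp(0.1321) = 1.1412.

mass ratio ≈ 1.14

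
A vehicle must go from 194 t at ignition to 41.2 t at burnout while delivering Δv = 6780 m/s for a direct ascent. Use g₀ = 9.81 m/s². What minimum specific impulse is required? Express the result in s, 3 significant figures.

Isp ≈ 446 s

ln(m₀/m_f) = ln(194000/41200) = ln(4.709) = 1.5494.
Rocket equation: v_e = Δv / ln(m₀/m_f) = 6780 / 1.5494 = 4375.8 m/s.
Isp = v_e / g₀ = 4375.8 / 9.81 = 446.1 s.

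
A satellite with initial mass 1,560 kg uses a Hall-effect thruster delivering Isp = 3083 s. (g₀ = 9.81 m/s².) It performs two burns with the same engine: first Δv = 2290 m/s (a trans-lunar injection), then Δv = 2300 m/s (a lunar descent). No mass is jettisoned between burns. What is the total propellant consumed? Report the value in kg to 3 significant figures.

total propellant consumed ≈ 220 kg

v_e = Isp · g₀ = 3083 × 9.81 = 30244.2 m/s.
After the first burn: m = 1560 × exp(−2290/30244.2) = 1560 × 0.92708 = 1,446.24 kg.
After the second burn: m = 1,446.24 × exp(−2300/30244.2) = 1,446.24 × 0.92677 = 1,340.33 kg.
Total propellant = m₀ − m_final = 1560 − 1,340.33 = 219.67 kg.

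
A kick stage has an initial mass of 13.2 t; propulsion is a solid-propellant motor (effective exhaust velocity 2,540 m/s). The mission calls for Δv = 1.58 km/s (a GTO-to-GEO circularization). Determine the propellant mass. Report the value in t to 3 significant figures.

From the ideal rocket equation, m₀/m_f = exp(Δv / v_e) = exp(1580 / 2540.0) = exp(0.6220) = 1.8627.
m_f = 13.2 / 1.8627 = 7.08649 t, so propellant = m₀ − m_f = 13.2 − 7.08649 = 6.11351 t.

propellant mass ≈ 6.11 t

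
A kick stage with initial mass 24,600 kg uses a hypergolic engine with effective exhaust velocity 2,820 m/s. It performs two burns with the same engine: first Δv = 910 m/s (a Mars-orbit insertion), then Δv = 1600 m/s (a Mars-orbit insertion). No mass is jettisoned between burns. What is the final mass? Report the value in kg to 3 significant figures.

final mass ≈ 10100 kg

After the first burn: m = 24600 × exp(−910/2820.0) = 24600 × 0.72419 = 17,815.1 kg.
After the second burn: m = 17,815.1 × exp(−1600/2820.0) = 17,815.1 × 0.56701 = 10,101.3 kg.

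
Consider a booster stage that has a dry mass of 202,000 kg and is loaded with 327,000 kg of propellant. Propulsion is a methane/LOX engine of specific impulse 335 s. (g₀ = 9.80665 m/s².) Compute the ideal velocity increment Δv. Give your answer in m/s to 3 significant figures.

v_e = Isp · g₀ = 335 × 9.80665 = 3285.2 m/s.
m₀ = m_dry + m_prop = 202,000 + 327,000 = 529,000 kg.
Rocket equation: Δv = v_e · ln(m₀/m_f) = 3285.2 × ln(2.619) = 3285.2 × 0.9627 ≈ 3162.8 m/s.

Δv ≈ 3160 m/s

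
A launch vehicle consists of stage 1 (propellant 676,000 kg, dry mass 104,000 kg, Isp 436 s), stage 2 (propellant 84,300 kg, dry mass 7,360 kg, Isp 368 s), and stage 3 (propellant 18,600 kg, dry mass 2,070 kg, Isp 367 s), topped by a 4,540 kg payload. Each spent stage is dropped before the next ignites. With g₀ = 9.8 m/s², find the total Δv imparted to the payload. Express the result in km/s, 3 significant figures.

Δv ≈ 15.4 km/s

Ignition mass of stage 1 = 676,000+104,000 + 84,300+7,360 + 18,600+2,070 + 4,540 = 896,870 kg.
Stage 1: m₀ = 896,870 kg, m_f = 896,870 − 676,000 = 220,870 kg; Δv = 436×9.8×ln(4.061) = 4272.8×1.4013 ≈ 5988 m/s.
Stage 2: m₀ = 116,870 kg, m_f = 116,870 − 84,300 = 32,570 kg; Δv = 368×9.8×ln(3.588) = 3606.4×1.2777 ≈ 4608 m/s.
Stage 3: m₀ = 25,210 kg, m_f = 25,210 − 18,600 = 6,610 kg; Δv = 367×9.8×ln(3.814) = 3596.6×1.3387 ≈ 4815 m/s.
Total Δv = 5988 + 4608 + 4815 = 15411 m/s.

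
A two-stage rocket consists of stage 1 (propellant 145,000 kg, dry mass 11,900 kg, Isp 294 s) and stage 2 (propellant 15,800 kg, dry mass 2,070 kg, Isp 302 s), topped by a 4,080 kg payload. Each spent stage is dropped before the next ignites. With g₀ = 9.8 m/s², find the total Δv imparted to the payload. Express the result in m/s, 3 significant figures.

Ignition mass of stage 1 = 145,000+11,900 + 15,800+2,070 + 4,080 = 178,850 kg.
Stage 1: m₀ = 178,850 kg, m_f = 178,850 − 145,000 = 33,850 kg; Δv = 294×9.8×ln(5.284) = 2881.2×1.6646 ≈ 4796 m/s.
Stage 2: m₀ = 21,950 kg, m_f = 21,950 − 15,800 = 6,150 kg; Δv = 302×9.8×ln(3.569) = 2959.6×1.2723 ≈ 3766 m/s.
Total Δv = 4796 + 3766 = 8562 m/s.

Δv ≈ 8560 m/s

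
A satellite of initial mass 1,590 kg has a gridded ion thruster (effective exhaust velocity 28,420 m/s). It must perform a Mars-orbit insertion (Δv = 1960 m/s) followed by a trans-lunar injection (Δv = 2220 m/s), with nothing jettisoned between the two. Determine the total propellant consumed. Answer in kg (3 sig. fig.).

After the first burn: m = 1590 × exp(−1960/28420.0) = 1590 × 0.93336 = 1,484.04 kg.
After the second burn: m = 1,484.04 × exp(−2220/28420.0) = 1,484.04 × 0.92486 = 1,372.53 kg.
Total propellant = m₀ − m_final = 1590 − 1,372.53 = 217.47 kg.

total propellant consumed ≈ 217 kg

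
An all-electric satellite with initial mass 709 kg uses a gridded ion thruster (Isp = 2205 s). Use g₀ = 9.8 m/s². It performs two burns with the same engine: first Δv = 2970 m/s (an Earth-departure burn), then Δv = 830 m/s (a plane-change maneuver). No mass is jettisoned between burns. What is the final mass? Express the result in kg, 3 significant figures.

v_e = Isp · g₀ = 2205 × 9.8 = 21609.0 m/s.
After the first burn: m = 709 × exp(−2970/21609.0) = 709 × 0.87158 = 617.95 kg.
After the second burn: m = 617.95 × exp(−830/21609.0) = 617.95 × 0.96232 = 594.666 kg.

final mass ≈ 595 kg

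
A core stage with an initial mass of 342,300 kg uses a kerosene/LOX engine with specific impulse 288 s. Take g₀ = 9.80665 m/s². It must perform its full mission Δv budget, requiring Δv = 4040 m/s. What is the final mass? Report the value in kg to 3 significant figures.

final mass ≈ 81900 kg

v_e = Isp · g₀ = 288 × 9.80665 = 2824.3 m/s.
By the Tsiolkovsky rocket equation, m₀/m_f = exp(Δv / v_e) = exp(4040 / 2824.3) = exp(1.4304) = 4.1805.
m_f = m₀ / 4.1805 = 342,300 / 4.1805 = 81,880.2 kg.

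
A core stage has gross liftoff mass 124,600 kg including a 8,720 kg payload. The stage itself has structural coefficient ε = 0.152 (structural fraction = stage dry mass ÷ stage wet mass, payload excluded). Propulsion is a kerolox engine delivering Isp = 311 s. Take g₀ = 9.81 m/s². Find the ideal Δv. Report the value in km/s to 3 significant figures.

Stage wet mass = m₀ − payload = 124,600 − 8,720 = 115,880 kg.
Stage dry mass = ε × stage wet mass = 0.152 × 115,880 = 17,613.8 kg.
Burnout mass m_f = stage dry + payload = 17,613.8 + 8,720 = 26,333.8 kg.
v_e = Isp · g₀ = 311 × 9.81 = 3050.9 m/s.
From the ideal rocket equation, Δv = v_e · ln(124,600/26,333.8) = 3050.9 × ln(4.732) = 3050.9 × 1.5543 ≈ 4742 m/s.

Δv ≈ 4.74 km/s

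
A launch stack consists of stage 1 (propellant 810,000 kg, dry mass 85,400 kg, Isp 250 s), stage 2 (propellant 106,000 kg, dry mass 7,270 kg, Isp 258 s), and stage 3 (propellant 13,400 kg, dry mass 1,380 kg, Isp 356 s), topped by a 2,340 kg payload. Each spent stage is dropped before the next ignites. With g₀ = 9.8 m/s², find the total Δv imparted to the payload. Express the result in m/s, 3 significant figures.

Ignition mass of stage 1 = 810,000+85,400 + 106,000+7,270 + 13,400+1,380 + 2,340 = 1,025,790 kg.
Stage 1: m₀ = 1,025,790 kg, m_f = 1,025,790 − 810,000 = 215,790 kg; Δv = 250×9.8×ln(4.754) = 2450.0×1.5589 ≈ 3819 m/s.
Stage 2: m₀ = 130,390 kg, m_f = 130,390 − 106,000 = 24,390 kg; Δv = 258×9.8×ln(5.346) = 2528.4×1.6764 ≈ 4239 m/s.
Stage 3: m₀ = 17,120 kg, m_f = 17,120 − 13,400 = 3,720 kg; Δv = 356×9.8×ln(4.602) = 3488.8×1.5265 ≈ 5326 m/s.
Total Δv = 3819 + 4239 + 5326 = 13384 m/s.

Δv ≈ 13400 m/s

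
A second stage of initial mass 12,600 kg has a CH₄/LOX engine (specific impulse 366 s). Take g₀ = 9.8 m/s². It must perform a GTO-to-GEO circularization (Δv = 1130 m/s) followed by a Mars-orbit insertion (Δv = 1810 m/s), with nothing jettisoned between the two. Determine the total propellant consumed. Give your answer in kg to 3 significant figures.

v_e = Isp · g₀ = 366 × 9.8 = 3586.8 m/s.
After the first burn: m = 12600 × exp(−1130/3586.8) = 12600 × 0.72976 = 9,194.98 kg.
After the second burn: m = 9,194.98 × exp(−1810/3586.8) = 9,194.98 × 0.60373 = 5,551.29 kg.
Total propellant = m₀ − m_final = 12600 − 5,551.29 = 7,048.71 kg.

total propellant consumed ≈ 7050 kg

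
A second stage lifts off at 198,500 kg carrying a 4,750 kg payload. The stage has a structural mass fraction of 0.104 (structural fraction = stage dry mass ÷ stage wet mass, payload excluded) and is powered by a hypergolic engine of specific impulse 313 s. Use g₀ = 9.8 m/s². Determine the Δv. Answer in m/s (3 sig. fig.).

Δv ≈ 6370 m/s

Stage wet mass = m₀ − payload = 198,500 − 4,750 = 193,750 kg.
Stage dry mass = ε × stage wet mass = 0.104 × 193,750 = 20,150 kg.
Burnout mass m_f = stage dry + payload = 20,150 + 4,750 = 24,900 kg.
v_e = Isp · g₀ = 313 × 9.8 = 3067.4 m/s.
Δv = v_e · ln(198,500/24,900) = 3067.4 × ln(7.972) = 3067.4 × 2.0759 ≈ 6368 m/s.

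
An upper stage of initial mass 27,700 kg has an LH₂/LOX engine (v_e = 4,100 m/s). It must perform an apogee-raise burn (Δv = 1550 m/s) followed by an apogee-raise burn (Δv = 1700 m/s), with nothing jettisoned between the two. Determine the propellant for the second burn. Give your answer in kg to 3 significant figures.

After the first burn: m = 27700 × exp(−1550/4100.0) = 27700 × 0.68520 = 18,980 kg.
After the second burn: m = 18,980 × exp(−1700/4100.0) = 18,980 × 0.66058 = 12,537.8 kg.
Second-burn propellant = 18,980 − 12,537.8 = 6,442.2 kg.

propellant for the second burn ≈ 6440 kg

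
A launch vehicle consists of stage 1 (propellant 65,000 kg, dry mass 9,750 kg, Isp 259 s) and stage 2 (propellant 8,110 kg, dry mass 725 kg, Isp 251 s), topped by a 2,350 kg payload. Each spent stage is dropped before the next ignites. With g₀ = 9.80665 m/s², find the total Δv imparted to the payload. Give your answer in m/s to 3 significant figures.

Δv ≈ 6770 m/s

Ignition mass of stage 1 = 65,000+9,750 + 8,110+725 + 2,350 = 85,935 kg.
Stage 1: m₀ = 85,935 kg, m_f = 85,935 − 65,000 = 20,935 kg; Δv = 259×9.80665×ln(4.105) = 2539.9×1.4122 ≈ 3587 m/s.
Stage 2: m₀ = 11,185 kg, m_f = 11,185 − 8,110 = 3,075 kg; Δv = 251×9.80665×ln(3.637) = 2461.5×1.2913 ≈ 3178 m/s.
Total Δv = 3587 + 3178 = 6765 m/s.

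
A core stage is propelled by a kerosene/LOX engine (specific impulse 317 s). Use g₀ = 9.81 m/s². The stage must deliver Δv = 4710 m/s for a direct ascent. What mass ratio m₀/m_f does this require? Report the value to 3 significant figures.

v_e = Isp · g₀ = 317 × 9.81 = 3109.8 m/s.
m₀/m_f = exp(Δv / v_e) = exp(4710 / 3109.8) = exp(1.5146) = 4.5475.

mass ratio ≈ 4.55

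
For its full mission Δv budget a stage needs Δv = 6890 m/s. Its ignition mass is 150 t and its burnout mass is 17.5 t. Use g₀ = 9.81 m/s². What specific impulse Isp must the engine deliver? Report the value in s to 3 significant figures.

Isp ≈ 327 s

ln(m₀/m_f) = ln(150000/17500) = ln(8.571) = 2.1484.
By the Tsiolkovsky rocket equation, v_e = Δv / ln(m₀/m_f) = 6890 / 2.1484 = 3207.0 m/s.
Isp = v_e / g₀ = 3207.0 / 9.81 = 326.9 s.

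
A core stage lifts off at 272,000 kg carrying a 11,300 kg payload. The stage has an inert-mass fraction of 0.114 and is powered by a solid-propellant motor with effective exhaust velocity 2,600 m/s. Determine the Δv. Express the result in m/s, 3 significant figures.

Stage wet mass = m₀ − payload = 272,000 − 11,300 = 260,700 kg.
Stage dry mass = ε × stage wet mass = 0.114 × 260,700 = 29,719.8 kg.
Burnout mass m_f = stage dry + payload = 29,719.8 + 11,300 = 41,019.8 kg.
Δv = v_e · ln(272,000/41,019.8) = 2600.0 × ln(6.631) = 2600.0 × 1.8917 ≈ 4919 m/s.

Δv ≈ 4920 m/s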